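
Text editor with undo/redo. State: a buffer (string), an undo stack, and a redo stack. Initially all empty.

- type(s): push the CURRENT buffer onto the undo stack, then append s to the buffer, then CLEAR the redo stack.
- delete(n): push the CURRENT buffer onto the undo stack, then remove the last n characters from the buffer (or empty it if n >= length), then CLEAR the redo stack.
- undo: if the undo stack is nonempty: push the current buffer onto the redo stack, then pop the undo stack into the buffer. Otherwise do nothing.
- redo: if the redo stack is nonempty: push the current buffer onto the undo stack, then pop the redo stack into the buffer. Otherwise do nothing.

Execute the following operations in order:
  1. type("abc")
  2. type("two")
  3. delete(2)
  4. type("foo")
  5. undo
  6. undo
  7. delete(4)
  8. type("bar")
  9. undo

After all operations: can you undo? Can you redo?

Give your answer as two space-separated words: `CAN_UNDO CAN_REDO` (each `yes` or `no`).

After op 1 (type): buf='abc' undo_depth=1 redo_depth=0
After op 2 (type): buf='abctwo' undo_depth=2 redo_depth=0
After op 3 (delete): buf='abct' undo_depth=3 redo_depth=0
After op 4 (type): buf='abctfoo' undo_depth=4 redo_depth=0
After op 5 (undo): buf='abct' undo_depth=3 redo_depth=1
After op 6 (undo): buf='abctwo' undo_depth=2 redo_depth=2
After op 7 (delete): buf='ab' undo_depth=3 redo_depth=0
After op 8 (type): buf='abbar' undo_depth=4 redo_depth=0
After op 9 (undo): buf='ab' undo_depth=3 redo_depth=1

Answer: yes yes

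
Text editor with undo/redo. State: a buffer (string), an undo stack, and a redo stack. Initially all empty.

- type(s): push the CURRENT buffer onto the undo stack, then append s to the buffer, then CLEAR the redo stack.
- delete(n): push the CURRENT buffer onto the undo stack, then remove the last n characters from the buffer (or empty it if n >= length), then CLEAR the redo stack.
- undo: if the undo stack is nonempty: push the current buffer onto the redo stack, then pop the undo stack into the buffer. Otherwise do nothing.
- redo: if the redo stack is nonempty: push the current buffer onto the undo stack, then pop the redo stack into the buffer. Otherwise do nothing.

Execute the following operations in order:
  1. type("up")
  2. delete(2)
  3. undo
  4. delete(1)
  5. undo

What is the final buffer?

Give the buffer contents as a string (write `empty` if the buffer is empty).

Answer: up

Derivation:
After op 1 (type): buf='up' undo_depth=1 redo_depth=0
After op 2 (delete): buf='(empty)' undo_depth=2 redo_depth=0
After op 3 (undo): buf='up' undo_depth=1 redo_depth=1
After op 4 (delete): buf='u' undo_depth=2 redo_depth=0
After op 5 (undo): buf='up' undo_depth=1 redo_depth=1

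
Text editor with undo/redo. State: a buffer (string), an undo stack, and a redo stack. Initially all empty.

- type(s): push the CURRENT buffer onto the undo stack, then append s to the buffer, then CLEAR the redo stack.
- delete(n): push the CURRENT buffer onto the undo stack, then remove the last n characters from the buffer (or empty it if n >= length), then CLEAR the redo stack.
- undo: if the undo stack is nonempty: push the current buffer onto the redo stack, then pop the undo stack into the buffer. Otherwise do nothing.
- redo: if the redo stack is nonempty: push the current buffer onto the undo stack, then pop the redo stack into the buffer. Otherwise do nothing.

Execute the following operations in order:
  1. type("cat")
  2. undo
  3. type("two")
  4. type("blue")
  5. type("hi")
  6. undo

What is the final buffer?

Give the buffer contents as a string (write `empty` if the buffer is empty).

After op 1 (type): buf='cat' undo_depth=1 redo_depth=0
After op 2 (undo): buf='(empty)' undo_depth=0 redo_depth=1
After op 3 (type): buf='two' undo_depth=1 redo_depth=0
After op 4 (type): buf='twoblue' undo_depth=2 redo_depth=0
After op 5 (type): buf='twobluehi' undo_depth=3 redo_depth=0
After op 6 (undo): buf='twoblue' undo_depth=2 redo_depth=1

Answer: twoblue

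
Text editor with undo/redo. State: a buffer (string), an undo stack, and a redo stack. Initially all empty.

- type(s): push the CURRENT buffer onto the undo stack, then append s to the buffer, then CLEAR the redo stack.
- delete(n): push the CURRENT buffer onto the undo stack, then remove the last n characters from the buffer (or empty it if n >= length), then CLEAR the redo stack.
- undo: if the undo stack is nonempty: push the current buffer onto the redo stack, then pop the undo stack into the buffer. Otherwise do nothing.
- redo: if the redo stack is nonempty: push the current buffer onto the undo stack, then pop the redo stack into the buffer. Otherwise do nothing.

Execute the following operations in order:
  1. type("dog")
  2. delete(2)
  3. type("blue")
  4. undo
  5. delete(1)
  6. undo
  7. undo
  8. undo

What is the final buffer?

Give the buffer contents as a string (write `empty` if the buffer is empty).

Answer: empty

Derivation:
After op 1 (type): buf='dog' undo_depth=1 redo_depth=0
After op 2 (delete): buf='d' undo_depth=2 redo_depth=0
After op 3 (type): buf='dblue' undo_depth=3 redo_depth=0
After op 4 (undo): buf='d' undo_depth=2 redo_depth=1
After op 5 (delete): buf='(empty)' undo_depth=3 redo_depth=0
After op 6 (undo): buf='d' undo_depth=2 redo_depth=1
After op 7 (undo): buf='dog' undo_depth=1 redo_depth=2
After op 8 (undo): buf='(empty)' undo_depth=0 redo_depth=3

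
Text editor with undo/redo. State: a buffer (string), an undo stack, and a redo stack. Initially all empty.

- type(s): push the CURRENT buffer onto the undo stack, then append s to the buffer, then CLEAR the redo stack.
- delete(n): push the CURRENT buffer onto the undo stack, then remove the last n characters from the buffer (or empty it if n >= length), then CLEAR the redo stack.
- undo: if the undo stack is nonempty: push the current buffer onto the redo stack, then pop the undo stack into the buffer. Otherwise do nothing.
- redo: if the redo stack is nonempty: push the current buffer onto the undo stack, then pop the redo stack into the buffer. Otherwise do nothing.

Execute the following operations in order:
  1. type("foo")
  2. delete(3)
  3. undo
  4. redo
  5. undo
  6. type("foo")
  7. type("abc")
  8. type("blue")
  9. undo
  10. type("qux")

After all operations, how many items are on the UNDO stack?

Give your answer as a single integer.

Answer: 4

Derivation:
After op 1 (type): buf='foo' undo_depth=1 redo_depth=0
After op 2 (delete): buf='(empty)' undo_depth=2 redo_depth=0
After op 3 (undo): buf='foo' undo_depth=1 redo_depth=1
After op 4 (redo): buf='(empty)' undo_depth=2 redo_depth=0
After op 5 (undo): buf='foo' undo_depth=1 redo_depth=1
After op 6 (type): buf='foofoo' undo_depth=2 redo_depth=0
After op 7 (type): buf='foofooabc' undo_depth=3 redo_depth=0
After op 8 (type): buf='foofooabcblue' undo_depth=4 redo_depth=0
After op 9 (undo): buf='foofooabc' undo_depth=3 redo_depth=1
After op 10 (type): buf='foofooabcqux' undo_depth=4 redo_depth=0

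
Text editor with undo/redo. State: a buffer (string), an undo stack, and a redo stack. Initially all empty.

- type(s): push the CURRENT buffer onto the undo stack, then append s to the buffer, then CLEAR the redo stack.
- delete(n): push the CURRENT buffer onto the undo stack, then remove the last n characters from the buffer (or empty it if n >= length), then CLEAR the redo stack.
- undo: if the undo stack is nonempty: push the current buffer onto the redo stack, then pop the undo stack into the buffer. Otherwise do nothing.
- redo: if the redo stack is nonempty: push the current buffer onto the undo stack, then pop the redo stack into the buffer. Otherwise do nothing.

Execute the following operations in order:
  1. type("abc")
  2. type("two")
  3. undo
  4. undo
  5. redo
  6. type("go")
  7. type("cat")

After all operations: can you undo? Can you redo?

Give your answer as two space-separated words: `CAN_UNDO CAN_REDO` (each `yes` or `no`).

After op 1 (type): buf='abc' undo_depth=1 redo_depth=0
After op 2 (type): buf='abctwo' undo_depth=2 redo_depth=0
After op 3 (undo): buf='abc' undo_depth=1 redo_depth=1
After op 4 (undo): buf='(empty)' undo_depth=0 redo_depth=2
After op 5 (redo): buf='abc' undo_depth=1 redo_depth=1
After op 6 (type): buf='abcgo' undo_depth=2 redo_depth=0
After op 7 (type): buf='abcgocat' undo_depth=3 redo_depth=0

Answer: yes no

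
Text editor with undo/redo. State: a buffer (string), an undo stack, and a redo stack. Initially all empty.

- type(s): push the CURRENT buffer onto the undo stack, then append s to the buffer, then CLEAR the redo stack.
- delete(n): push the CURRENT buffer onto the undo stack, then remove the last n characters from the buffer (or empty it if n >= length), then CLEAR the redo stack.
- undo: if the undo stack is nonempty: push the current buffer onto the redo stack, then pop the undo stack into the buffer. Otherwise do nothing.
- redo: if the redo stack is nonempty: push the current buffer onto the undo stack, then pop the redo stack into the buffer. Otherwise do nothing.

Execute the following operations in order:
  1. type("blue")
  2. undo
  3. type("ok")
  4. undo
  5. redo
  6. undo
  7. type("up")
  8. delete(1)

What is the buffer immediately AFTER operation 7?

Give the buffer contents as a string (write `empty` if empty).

After op 1 (type): buf='blue' undo_depth=1 redo_depth=0
After op 2 (undo): buf='(empty)' undo_depth=0 redo_depth=1
After op 3 (type): buf='ok' undo_depth=1 redo_depth=0
After op 4 (undo): buf='(empty)' undo_depth=0 redo_depth=1
After op 5 (redo): buf='ok' undo_depth=1 redo_depth=0
After op 6 (undo): buf='(empty)' undo_depth=0 redo_depth=1
After op 7 (type): buf='up' undo_depth=1 redo_depth=0

Answer: up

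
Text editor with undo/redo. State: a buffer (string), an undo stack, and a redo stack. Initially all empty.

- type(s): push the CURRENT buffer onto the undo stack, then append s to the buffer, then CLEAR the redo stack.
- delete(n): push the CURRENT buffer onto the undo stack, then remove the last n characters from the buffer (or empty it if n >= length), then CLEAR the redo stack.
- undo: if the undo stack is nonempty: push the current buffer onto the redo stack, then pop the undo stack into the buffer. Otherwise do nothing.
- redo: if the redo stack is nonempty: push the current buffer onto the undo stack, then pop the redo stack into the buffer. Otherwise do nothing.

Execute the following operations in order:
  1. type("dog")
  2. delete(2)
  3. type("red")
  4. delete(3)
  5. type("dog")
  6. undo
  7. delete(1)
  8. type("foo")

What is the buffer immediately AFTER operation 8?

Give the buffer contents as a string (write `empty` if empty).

Answer: foo

Derivation:
After op 1 (type): buf='dog' undo_depth=1 redo_depth=0
After op 2 (delete): buf='d' undo_depth=2 redo_depth=0
After op 3 (type): buf='dred' undo_depth=3 redo_depth=0
After op 4 (delete): buf='d' undo_depth=4 redo_depth=0
After op 5 (type): buf='ddog' undo_depth=5 redo_depth=0
After op 6 (undo): buf='d' undo_depth=4 redo_depth=1
After op 7 (delete): buf='(empty)' undo_depth=5 redo_depth=0
After op 8 (type): buf='foo' undo_depth=6 redo_depth=0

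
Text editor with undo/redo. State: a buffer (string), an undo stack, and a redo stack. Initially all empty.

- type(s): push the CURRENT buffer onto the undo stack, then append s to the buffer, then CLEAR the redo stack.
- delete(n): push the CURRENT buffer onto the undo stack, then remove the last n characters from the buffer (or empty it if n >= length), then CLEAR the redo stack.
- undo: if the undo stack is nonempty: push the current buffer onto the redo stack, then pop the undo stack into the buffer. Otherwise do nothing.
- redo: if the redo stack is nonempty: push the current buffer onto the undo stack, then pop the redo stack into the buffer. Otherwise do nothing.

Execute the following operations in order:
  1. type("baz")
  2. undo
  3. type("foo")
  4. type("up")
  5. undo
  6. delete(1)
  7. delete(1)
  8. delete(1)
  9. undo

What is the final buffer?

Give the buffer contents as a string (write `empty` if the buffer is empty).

After op 1 (type): buf='baz' undo_depth=1 redo_depth=0
After op 2 (undo): buf='(empty)' undo_depth=0 redo_depth=1
After op 3 (type): buf='foo' undo_depth=1 redo_depth=0
After op 4 (type): buf='fooup' undo_depth=2 redo_depth=0
After op 5 (undo): buf='foo' undo_depth=1 redo_depth=1
After op 6 (delete): buf='fo' undo_depth=2 redo_depth=0
After op 7 (delete): buf='f' undo_depth=3 redo_depth=0
After op 8 (delete): buf='(empty)' undo_depth=4 redo_depth=0
After op 9 (undo): buf='f' undo_depth=3 redo_depth=1

Answer: f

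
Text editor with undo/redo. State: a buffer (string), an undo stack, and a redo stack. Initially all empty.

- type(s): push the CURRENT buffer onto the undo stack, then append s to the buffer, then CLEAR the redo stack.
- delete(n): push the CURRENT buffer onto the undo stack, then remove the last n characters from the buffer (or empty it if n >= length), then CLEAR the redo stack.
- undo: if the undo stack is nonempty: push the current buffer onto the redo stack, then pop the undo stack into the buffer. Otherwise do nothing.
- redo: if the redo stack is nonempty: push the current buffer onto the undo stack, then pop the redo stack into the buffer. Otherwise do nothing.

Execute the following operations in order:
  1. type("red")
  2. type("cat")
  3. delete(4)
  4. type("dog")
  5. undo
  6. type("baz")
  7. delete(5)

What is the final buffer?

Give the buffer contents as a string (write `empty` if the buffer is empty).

After op 1 (type): buf='red' undo_depth=1 redo_depth=0
After op 2 (type): buf='redcat' undo_depth=2 redo_depth=0
After op 3 (delete): buf='re' undo_depth=3 redo_depth=0
After op 4 (type): buf='redog' undo_depth=4 redo_depth=0
After op 5 (undo): buf='re' undo_depth=3 redo_depth=1
After op 6 (type): buf='rebaz' undo_depth=4 redo_depth=0
After op 7 (delete): buf='(empty)' undo_depth=5 redo_depth=0

Answer: empty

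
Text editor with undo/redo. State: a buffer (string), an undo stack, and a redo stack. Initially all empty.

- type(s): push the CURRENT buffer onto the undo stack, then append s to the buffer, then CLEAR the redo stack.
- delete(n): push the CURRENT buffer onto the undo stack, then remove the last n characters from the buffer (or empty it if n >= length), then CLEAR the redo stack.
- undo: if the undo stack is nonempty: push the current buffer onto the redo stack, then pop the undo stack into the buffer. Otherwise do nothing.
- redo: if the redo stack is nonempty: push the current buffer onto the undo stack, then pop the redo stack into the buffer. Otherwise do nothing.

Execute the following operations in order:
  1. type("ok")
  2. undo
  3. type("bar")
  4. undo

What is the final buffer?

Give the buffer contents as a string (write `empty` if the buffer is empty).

After op 1 (type): buf='ok' undo_depth=1 redo_depth=0
After op 2 (undo): buf='(empty)' undo_depth=0 redo_depth=1
After op 3 (type): buf='bar' undo_depth=1 redo_depth=0
After op 4 (undo): buf='(empty)' undo_depth=0 redo_depth=1

Answer: empty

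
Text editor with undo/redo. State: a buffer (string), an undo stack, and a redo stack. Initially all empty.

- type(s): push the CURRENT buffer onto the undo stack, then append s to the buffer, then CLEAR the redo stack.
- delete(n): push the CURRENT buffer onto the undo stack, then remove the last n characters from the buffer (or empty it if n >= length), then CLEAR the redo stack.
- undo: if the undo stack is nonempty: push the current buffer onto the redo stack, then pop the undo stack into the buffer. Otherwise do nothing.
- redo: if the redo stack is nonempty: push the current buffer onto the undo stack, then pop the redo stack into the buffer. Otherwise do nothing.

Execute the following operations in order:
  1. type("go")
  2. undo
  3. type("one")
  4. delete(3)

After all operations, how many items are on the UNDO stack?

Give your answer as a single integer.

Answer: 2

Derivation:
After op 1 (type): buf='go' undo_depth=1 redo_depth=0
After op 2 (undo): buf='(empty)' undo_depth=0 redo_depth=1
After op 3 (type): buf='one' undo_depth=1 redo_depth=0
After op 4 (delete): buf='(empty)' undo_depth=2 redo_depth=0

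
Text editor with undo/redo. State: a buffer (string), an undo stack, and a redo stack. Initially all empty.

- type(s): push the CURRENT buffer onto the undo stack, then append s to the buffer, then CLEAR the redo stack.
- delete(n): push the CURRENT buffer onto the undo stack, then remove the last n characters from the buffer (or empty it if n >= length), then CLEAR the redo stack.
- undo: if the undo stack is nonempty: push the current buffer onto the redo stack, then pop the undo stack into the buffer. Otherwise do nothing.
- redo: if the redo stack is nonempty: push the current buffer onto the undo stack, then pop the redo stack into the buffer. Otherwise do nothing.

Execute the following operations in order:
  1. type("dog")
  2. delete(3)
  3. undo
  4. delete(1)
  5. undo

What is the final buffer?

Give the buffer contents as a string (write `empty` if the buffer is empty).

Answer: dog

Derivation:
After op 1 (type): buf='dog' undo_depth=1 redo_depth=0
After op 2 (delete): buf='(empty)' undo_depth=2 redo_depth=0
After op 3 (undo): buf='dog' undo_depth=1 redo_depth=1
After op 4 (delete): buf='do' undo_depth=2 redo_depth=0
After op 5 (undo): buf='dog' undo_depth=1 redo_depth=1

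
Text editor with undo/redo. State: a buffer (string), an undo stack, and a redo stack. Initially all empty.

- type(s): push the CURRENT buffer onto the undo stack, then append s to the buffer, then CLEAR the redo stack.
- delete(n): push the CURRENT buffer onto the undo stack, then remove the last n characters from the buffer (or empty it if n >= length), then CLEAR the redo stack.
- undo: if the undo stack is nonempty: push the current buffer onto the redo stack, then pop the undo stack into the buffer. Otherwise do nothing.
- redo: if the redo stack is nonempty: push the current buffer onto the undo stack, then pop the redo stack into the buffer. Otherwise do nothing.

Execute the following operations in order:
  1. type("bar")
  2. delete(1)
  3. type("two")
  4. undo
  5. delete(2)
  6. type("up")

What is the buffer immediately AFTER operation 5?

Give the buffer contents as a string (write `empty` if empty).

Answer: empty

Derivation:
After op 1 (type): buf='bar' undo_depth=1 redo_depth=0
After op 2 (delete): buf='ba' undo_depth=2 redo_depth=0
After op 3 (type): buf='batwo' undo_depth=3 redo_depth=0
After op 4 (undo): buf='ba' undo_depth=2 redo_depth=1
After op 5 (delete): buf='(empty)' undo_depth=3 redo_depth=0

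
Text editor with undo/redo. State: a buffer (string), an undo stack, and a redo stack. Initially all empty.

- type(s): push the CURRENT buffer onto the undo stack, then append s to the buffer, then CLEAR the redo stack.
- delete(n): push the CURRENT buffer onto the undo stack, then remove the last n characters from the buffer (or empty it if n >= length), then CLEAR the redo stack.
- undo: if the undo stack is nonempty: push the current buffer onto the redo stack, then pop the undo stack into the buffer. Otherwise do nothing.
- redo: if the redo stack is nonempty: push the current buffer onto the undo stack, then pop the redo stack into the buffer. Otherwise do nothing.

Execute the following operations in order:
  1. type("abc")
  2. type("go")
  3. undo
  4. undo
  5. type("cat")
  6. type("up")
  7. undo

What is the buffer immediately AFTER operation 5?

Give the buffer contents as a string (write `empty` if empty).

After op 1 (type): buf='abc' undo_depth=1 redo_depth=0
After op 2 (type): buf='abcgo' undo_depth=2 redo_depth=0
After op 3 (undo): buf='abc' undo_depth=1 redo_depth=1
After op 4 (undo): buf='(empty)' undo_depth=0 redo_depth=2
After op 5 (type): buf='cat' undo_depth=1 redo_depth=0

Answer: cat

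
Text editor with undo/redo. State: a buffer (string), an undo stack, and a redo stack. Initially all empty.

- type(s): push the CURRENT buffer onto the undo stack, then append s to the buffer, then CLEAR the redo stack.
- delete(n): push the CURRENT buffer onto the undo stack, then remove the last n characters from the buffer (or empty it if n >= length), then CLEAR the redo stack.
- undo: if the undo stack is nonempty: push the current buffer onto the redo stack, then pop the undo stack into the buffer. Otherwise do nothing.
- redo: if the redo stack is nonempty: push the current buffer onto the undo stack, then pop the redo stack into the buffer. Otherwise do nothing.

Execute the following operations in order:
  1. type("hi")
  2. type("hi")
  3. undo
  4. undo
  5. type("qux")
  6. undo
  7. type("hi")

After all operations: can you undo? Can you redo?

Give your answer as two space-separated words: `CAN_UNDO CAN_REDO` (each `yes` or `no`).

After op 1 (type): buf='hi' undo_depth=1 redo_depth=0
After op 2 (type): buf='hihi' undo_depth=2 redo_depth=0
After op 3 (undo): buf='hi' undo_depth=1 redo_depth=1
After op 4 (undo): buf='(empty)' undo_depth=0 redo_depth=2
After op 5 (type): buf='qux' undo_depth=1 redo_depth=0
After op 6 (undo): buf='(empty)' undo_depth=0 redo_depth=1
After op 7 (type): buf='hi' undo_depth=1 redo_depth=0

Answer: yes no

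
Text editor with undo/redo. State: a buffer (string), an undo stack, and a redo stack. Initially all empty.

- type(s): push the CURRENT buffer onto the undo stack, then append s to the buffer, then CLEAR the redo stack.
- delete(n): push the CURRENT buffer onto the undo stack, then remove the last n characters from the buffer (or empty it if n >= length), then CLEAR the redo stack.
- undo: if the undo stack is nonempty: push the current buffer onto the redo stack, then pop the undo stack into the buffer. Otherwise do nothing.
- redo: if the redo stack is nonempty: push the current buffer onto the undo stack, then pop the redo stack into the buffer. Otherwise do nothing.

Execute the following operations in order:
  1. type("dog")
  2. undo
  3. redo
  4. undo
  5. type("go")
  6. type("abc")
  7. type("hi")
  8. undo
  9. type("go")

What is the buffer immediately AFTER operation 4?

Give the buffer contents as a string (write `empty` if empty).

After op 1 (type): buf='dog' undo_depth=1 redo_depth=0
After op 2 (undo): buf='(empty)' undo_depth=0 redo_depth=1
After op 3 (redo): buf='dog' undo_depth=1 redo_depth=0
After op 4 (undo): buf='(empty)' undo_depth=0 redo_depth=1

Answer: empty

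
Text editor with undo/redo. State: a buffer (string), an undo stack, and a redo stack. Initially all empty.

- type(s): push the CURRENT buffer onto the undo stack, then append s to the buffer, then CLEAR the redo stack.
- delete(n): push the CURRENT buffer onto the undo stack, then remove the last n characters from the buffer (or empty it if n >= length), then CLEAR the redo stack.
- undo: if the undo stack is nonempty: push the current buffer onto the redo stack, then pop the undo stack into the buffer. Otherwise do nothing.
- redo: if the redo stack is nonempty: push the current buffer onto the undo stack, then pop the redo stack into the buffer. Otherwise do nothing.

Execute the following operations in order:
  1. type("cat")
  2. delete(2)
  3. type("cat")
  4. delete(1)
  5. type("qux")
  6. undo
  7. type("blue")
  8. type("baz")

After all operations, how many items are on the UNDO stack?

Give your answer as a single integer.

After op 1 (type): buf='cat' undo_depth=1 redo_depth=0
After op 2 (delete): buf='c' undo_depth=2 redo_depth=0
After op 3 (type): buf='ccat' undo_depth=3 redo_depth=0
After op 4 (delete): buf='cca' undo_depth=4 redo_depth=0
After op 5 (type): buf='ccaqux' undo_depth=5 redo_depth=0
After op 6 (undo): buf='cca' undo_depth=4 redo_depth=1
After op 7 (type): buf='ccablue' undo_depth=5 redo_depth=0
After op 8 (type): buf='ccabluebaz' undo_depth=6 redo_depth=0

Answer: 6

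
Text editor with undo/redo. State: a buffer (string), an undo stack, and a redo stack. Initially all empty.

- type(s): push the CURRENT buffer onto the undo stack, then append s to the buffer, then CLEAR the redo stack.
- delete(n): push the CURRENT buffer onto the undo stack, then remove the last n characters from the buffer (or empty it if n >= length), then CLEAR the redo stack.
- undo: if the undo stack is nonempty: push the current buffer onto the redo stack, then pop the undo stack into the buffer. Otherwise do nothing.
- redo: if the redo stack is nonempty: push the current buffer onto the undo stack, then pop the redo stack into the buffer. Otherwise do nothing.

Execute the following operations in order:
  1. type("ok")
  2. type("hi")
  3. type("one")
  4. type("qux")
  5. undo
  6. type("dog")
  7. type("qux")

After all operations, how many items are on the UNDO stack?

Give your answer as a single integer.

Answer: 5

Derivation:
After op 1 (type): buf='ok' undo_depth=1 redo_depth=0
After op 2 (type): buf='okhi' undo_depth=2 redo_depth=0
After op 3 (type): buf='okhione' undo_depth=3 redo_depth=0
After op 4 (type): buf='okhionequx' undo_depth=4 redo_depth=0
After op 5 (undo): buf='okhione' undo_depth=3 redo_depth=1
After op 6 (type): buf='okhionedog' undo_depth=4 redo_depth=0
After op 7 (type): buf='okhionedogqux' undo_depth=5 redo_depth=0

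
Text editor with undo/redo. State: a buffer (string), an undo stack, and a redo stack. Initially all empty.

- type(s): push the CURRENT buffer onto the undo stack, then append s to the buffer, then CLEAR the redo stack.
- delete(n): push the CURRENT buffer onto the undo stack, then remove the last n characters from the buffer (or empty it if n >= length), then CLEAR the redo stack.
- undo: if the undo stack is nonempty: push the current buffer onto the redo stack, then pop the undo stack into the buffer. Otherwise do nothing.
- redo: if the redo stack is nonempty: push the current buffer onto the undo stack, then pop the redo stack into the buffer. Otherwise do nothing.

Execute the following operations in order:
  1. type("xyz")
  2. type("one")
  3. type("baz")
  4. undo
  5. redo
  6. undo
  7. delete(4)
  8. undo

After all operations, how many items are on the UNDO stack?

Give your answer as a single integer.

After op 1 (type): buf='xyz' undo_depth=1 redo_depth=0
After op 2 (type): buf='xyzone' undo_depth=2 redo_depth=0
After op 3 (type): buf='xyzonebaz' undo_depth=3 redo_depth=0
After op 4 (undo): buf='xyzone' undo_depth=2 redo_depth=1
After op 5 (redo): buf='xyzonebaz' undo_depth=3 redo_depth=0
After op 6 (undo): buf='xyzone' undo_depth=2 redo_depth=1
After op 7 (delete): buf='xy' undo_depth=3 redo_depth=0
After op 8 (undo): buf='xyzone' undo_depth=2 redo_depth=1

Answer: 2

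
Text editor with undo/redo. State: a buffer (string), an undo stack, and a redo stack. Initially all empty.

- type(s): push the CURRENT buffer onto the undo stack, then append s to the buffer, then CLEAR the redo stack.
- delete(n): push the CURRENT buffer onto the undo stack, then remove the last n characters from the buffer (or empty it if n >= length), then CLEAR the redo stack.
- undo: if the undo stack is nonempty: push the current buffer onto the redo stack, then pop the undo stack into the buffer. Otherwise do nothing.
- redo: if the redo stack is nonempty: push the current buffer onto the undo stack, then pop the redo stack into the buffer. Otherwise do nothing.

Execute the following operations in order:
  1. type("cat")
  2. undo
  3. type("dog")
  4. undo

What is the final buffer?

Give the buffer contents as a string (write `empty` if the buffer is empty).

After op 1 (type): buf='cat' undo_depth=1 redo_depth=0
After op 2 (undo): buf='(empty)' undo_depth=0 redo_depth=1
After op 3 (type): buf='dog' undo_depth=1 redo_depth=0
After op 4 (undo): buf='(empty)' undo_depth=0 redo_depth=1

Answer: empty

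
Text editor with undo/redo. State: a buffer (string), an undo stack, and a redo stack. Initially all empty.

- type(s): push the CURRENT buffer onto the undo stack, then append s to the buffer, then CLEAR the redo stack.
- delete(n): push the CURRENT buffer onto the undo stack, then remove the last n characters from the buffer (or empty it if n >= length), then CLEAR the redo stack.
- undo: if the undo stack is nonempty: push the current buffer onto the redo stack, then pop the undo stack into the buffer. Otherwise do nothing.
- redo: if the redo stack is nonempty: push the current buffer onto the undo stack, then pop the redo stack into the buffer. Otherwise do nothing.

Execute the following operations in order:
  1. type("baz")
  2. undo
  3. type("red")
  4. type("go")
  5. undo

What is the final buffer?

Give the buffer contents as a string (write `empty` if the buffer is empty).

After op 1 (type): buf='baz' undo_depth=1 redo_depth=0
After op 2 (undo): buf='(empty)' undo_depth=0 redo_depth=1
After op 3 (type): buf='red' undo_depth=1 redo_depth=0
After op 4 (type): buf='redgo' undo_depth=2 redo_depth=0
After op 5 (undo): buf='red' undo_depth=1 redo_depth=1

Answer: red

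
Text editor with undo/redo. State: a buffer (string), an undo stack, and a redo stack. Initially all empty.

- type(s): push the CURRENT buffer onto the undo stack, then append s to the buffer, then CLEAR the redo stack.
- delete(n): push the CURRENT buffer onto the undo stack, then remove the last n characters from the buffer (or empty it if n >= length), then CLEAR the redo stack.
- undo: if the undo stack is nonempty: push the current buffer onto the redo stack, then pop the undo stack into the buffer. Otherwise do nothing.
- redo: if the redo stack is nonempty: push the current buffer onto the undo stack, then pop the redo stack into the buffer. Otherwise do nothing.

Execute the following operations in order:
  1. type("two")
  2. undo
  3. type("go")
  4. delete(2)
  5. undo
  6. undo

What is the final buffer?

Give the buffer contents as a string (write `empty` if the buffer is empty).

Answer: empty

Derivation:
After op 1 (type): buf='two' undo_depth=1 redo_depth=0
After op 2 (undo): buf='(empty)' undo_depth=0 redo_depth=1
After op 3 (type): buf='go' undo_depth=1 redo_depth=0
After op 4 (delete): buf='(empty)' undo_depth=2 redo_depth=0
After op 5 (undo): buf='go' undo_depth=1 redo_depth=1
After op 6 (undo): buf='(empty)' undo_depth=0 redo_depth=2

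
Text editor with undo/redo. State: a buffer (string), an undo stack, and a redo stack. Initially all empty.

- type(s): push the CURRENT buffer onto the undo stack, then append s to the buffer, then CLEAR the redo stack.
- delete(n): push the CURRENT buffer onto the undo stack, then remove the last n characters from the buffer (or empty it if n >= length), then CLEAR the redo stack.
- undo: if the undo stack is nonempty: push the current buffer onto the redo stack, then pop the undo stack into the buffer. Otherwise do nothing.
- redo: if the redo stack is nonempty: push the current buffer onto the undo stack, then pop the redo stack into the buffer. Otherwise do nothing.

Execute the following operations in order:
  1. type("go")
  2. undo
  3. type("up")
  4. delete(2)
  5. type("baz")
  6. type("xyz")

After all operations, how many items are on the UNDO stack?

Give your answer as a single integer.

Answer: 4

Derivation:
After op 1 (type): buf='go' undo_depth=1 redo_depth=0
After op 2 (undo): buf='(empty)' undo_depth=0 redo_depth=1
After op 3 (type): buf='up' undo_depth=1 redo_depth=0
After op 4 (delete): buf='(empty)' undo_depth=2 redo_depth=0
After op 5 (type): buf='baz' undo_depth=3 redo_depth=0
After op 6 (type): buf='bazxyz' undo_depth=4 redo_depth=0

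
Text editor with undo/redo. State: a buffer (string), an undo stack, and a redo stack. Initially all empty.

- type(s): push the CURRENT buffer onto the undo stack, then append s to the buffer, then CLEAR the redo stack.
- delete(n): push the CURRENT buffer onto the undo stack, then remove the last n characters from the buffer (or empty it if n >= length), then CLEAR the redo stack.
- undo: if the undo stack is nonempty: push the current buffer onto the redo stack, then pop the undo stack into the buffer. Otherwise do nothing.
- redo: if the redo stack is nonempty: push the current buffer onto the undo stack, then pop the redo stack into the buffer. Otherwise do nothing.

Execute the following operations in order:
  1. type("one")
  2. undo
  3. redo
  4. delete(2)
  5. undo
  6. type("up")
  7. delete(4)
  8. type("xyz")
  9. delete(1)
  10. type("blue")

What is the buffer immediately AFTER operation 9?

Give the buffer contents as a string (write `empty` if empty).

Answer: oxy

Derivation:
After op 1 (type): buf='one' undo_depth=1 redo_depth=0
After op 2 (undo): buf='(empty)' undo_depth=0 redo_depth=1
After op 3 (redo): buf='one' undo_depth=1 redo_depth=0
After op 4 (delete): buf='o' undo_depth=2 redo_depth=0
After op 5 (undo): buf='one' undo_depth=1 redo_depth=1
After op 6 (type): buf='oneup' undo_depth=2 redo_depth=0
After op 7 (delete): buf='o' undo_depth=3 redo_depth=0
After op 8 (type): buf='oxyz' undo_depth=4 redo_depth=0
After op 9 (delete): buf='oxy' undo_depth=5 redo_depth=0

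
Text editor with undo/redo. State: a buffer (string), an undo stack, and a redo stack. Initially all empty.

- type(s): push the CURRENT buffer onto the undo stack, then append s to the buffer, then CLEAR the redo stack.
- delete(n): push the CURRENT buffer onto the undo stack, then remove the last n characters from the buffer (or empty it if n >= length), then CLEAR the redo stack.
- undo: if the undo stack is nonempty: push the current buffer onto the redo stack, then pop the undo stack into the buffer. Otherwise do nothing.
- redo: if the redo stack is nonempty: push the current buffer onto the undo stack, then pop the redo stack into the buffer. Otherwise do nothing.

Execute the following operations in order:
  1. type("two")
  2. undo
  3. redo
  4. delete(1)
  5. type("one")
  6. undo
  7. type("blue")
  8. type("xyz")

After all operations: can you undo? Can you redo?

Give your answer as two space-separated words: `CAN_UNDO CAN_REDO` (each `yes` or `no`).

Answer: yes no

Derivation:
After op 1 (type): buf='two' undo_depth=1 redo_depth=0
After op 2 (undo): buf='(empty)' undo_depth=0 redo_depth=1
After op 3 (redo): buf='two' undo_depth=1 redo_depth=0
After op 4 (delete): buf='tw' undo_depth=2 redo_depth=0
After op 5 (type): buf='twone' undo_depth=3 redo_depth=0
After op 6 (undo): buf='tw' undo_depth=2 redo_depth=1
After op 7 (type): buf='twblue' undo_depth=3 redo_depth=0
After op 8 (type): buf='twbluexyz' undo_depth=4 redo_depth=0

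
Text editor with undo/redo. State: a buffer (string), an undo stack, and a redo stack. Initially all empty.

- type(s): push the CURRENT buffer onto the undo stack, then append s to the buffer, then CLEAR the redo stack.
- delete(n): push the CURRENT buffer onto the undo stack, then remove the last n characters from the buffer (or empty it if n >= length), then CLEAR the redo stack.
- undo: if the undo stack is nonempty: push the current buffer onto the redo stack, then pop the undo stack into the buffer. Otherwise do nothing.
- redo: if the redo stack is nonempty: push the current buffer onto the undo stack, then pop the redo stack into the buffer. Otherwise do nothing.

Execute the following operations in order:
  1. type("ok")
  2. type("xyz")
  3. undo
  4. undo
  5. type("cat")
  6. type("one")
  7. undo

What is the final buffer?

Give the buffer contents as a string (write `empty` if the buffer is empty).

After op 1 (type): buf='ok' undo_depth=1 redo_depth=0
After op 2 (type): buf='okxyz' undo_depth=2 redo_depth=0
After op 3 (undo): buf='ok' undo_depth=1 redo_depth=1
After op 4 (undo): buf='(empty)' undo_depth=0 redo_depth=2
After op 5 (type): buf='cat' undo_depth=1 redo_depth=0
After op 6 (type): buf='catone' undo_depth=2 redo_depth=0
After op 7 (undo): buf='cat' undo_depth=1 redo_depth=1

Answer: cat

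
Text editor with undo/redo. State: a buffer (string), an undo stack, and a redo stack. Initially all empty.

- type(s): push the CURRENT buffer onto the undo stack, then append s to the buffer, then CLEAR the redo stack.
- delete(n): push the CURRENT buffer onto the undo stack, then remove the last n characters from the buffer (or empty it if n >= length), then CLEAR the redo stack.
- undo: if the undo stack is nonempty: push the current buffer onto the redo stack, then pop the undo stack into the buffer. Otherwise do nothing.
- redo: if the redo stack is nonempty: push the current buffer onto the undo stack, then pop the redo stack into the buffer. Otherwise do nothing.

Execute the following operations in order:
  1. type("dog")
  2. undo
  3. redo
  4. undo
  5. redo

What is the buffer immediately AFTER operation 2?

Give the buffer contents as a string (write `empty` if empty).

After op 1 (type): buf='dog' undo_depth=1 redo_depth=0
After op 2 (undo): buf='(empty)' undo_depth=0 redo_depth=1

Answer: empty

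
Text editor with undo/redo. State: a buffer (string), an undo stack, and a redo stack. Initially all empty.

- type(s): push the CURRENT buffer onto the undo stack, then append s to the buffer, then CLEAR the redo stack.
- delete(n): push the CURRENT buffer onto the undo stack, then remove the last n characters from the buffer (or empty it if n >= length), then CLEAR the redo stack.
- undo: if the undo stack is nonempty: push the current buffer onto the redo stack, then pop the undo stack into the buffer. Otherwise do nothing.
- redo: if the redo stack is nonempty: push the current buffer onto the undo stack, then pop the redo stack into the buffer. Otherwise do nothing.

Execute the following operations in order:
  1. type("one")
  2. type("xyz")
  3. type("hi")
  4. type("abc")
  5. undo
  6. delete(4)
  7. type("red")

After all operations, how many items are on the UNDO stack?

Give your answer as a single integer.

Answer: 5

Derivation:
After op 1 (type): buf='one' undo_depth=1 redo_depth=0
After op 2 (type): buf='onexyz' undo_depth=2 redo_depth=0
After op 3 (type): buf='onexyzhi' undo_depth=3 redo_depth=0
After op 4 (type): buf='onexyzhiabc' undo_depth=4 redo_depth=0
After op 5 (undo): buf='onexyzhi' undo_depth=3 redo_depth=1
After op 6 (delete): buf='onex' undo_depth=4 redo_depth=0
After op 7 (type): buf='onexred' undo_depth=5 redo_depth=0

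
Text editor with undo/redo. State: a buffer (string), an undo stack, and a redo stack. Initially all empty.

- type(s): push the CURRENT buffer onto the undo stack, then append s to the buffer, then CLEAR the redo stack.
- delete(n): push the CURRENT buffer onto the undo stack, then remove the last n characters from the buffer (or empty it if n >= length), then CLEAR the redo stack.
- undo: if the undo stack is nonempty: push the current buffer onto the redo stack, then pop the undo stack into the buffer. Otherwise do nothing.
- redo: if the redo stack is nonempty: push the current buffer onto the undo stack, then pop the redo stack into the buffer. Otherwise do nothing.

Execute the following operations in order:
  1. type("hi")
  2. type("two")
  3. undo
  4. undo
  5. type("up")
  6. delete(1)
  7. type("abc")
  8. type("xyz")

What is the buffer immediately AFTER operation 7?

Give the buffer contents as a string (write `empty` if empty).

After op 1 (type): buf='hi' undo_depth=1 redo_depth=0
After op 2 (type): buf='hitwo' undo_depth=2 redo_depth=0
After op 3 (undo): buf='hi' undo_depth=1 redo_depth=1
After op 4 (undo): buf='(empty)' undo_depth=0 redo_depth=2
After op 5 (type): buf='up' undo_depth=1 redo_depth=0
After op 6 (delete): buf='u' undo_depth=2 redo_depth=0
After op 7 (type): buf='uabc' undo_depth=3 redo_depth=0

Answer: uabc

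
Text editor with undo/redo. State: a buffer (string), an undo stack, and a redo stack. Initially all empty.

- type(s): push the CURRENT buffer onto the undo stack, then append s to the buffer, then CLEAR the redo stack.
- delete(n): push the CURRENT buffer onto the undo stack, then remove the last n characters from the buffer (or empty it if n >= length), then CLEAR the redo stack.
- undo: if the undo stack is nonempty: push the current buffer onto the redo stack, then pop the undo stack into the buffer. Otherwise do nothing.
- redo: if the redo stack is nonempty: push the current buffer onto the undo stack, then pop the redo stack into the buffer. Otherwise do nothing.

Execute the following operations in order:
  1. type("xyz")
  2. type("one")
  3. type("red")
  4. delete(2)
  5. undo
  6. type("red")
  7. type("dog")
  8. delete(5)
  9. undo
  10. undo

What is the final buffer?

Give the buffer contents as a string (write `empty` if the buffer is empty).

After op 1 (type): buf='xyz' undo_depth=1 redo_depth=0
After op 2 (type): buf='xyzone' undo_depth=2 redo_depth=0
After op 3 (type): buf='xyzonered' undo_depth=3 redo_depth=0
After op 4 (delete): buf='xyzoner' undo_depth=4 redo_depth=0
After op 5 (undo): buf='xyzonered' undo_depth=3 redo_depth=1
After op 6 (type): buf='xyzoneredred' undo_depth=4 redo_depth=0
After op 7 (type): buf='xyzoneredreddog' undo_depth=5 redo_depth=0
After op 8 (delete): buf='xyzoneredr' undo_depth=6 redo_depth=0
After op 9 (undo): buf='xyzoneredreddog' undo_depth=5 redo_depth=1
After op 10 (undo): buf='xyzoneredred' undo_depth=4 redo_depth=2

Answer: xyzoneredred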